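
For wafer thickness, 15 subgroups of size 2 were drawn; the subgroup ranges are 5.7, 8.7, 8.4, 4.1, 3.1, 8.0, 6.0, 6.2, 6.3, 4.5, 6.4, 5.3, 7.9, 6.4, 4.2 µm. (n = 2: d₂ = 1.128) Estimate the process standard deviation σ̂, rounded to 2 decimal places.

R̄ = (5.7 + 8.7 + 8.4 + 4.1 + 3.1 + 8.0 + 6.0 + 6.2 + 6.3 + 4.5 + 6.4 + 5.3 + 7.9 + 6.4 + 4.2) / 15 = 6.0800
σ̂ = R̄ / d₂ = 6.0800 / 1.128 = 5.3901

5.39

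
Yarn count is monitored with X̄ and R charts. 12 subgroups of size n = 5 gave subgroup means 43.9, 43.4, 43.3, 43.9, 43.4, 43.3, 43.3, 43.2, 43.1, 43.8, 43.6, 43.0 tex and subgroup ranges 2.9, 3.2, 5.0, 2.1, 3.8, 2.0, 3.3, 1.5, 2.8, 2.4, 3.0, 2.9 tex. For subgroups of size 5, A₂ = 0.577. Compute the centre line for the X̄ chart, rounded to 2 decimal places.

43.43

X̄̄ = (43.9 + 43.4 + 43.3 + 43.9 + 43.4 + 43.3 + 43.3 + 43.2 + 43.1 + 43.8 + 43.6 + 43.0) / 12 = 521.2000 / 12 = 43.4333
CL = X̄̄ = 43.4333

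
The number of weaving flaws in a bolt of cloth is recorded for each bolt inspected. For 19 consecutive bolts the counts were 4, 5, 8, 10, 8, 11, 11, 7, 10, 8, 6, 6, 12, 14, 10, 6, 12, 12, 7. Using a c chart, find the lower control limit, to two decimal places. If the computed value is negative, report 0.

0.00

c̄ = (4 + 5 + 8 + 10 + 8 + 11 + 11 + 7 + 10 + 8 + 6 + 6 + 12 + 14 + 10 + 6 + 12 + 12 + 7) / 19 = 167 / 19 = 8.7895
LCL = c̄ − 3√c̄ = 8.7895 − 3 × 2.9647 = -0.1046 → 0 (cannot be negative)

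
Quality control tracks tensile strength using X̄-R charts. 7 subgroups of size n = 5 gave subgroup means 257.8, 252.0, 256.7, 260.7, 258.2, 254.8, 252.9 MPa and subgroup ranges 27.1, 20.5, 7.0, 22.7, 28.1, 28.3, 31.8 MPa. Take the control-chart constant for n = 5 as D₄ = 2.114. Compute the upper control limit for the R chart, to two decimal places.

49.98

R̄ = (27.1 + 20.5 + 7.0 + 22.7 + 28.1 + 28.3 + 31.8) / 7 = 165.5000 / 7 = 23.6429
UCL_R = D₄·R̄ = 2.114 × 23.6429 = 49.9810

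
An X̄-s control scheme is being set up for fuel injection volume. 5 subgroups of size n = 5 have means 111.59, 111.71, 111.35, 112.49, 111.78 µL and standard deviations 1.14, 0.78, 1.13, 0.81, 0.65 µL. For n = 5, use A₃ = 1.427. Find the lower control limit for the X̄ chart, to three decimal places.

110.497

X̄̄ = (111.59 + 111.71 + 111.35 + 112.49 + 111.78) / 5 = 111.7840
s̄ = (1.14 + 0.78 + 1.13 + 0.81 + 0.65) / 5 = 0.9020
LCL = X̄̄ − A₃·s̄ = 111.7840 − 1.427 × 0.9020 = 110.4968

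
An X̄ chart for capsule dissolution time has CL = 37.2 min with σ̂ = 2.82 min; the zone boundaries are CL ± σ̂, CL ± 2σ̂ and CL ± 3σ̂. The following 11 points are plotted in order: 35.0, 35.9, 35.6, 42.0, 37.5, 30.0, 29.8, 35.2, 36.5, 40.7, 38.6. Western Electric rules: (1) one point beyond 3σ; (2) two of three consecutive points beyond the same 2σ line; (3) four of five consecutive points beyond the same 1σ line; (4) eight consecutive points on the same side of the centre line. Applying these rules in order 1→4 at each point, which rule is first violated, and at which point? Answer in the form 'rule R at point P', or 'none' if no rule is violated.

rule 2 at point 7

Zone of each point (C = within 1σ̂, B = 1σ̂–2σ̂, A = 2σ̂–3σ̂, * = beyond 3σ̂; sign = side of CL): 1:-C, 2:-C, 3:-C, 4:+B, 5:+C, 6:-A, 7:-A, 8:-C, 9:-C, 10:+B, 11:+C
Rule 2 (two of three consecutive points beyond the same 2σ limit) is satisfied at point 7.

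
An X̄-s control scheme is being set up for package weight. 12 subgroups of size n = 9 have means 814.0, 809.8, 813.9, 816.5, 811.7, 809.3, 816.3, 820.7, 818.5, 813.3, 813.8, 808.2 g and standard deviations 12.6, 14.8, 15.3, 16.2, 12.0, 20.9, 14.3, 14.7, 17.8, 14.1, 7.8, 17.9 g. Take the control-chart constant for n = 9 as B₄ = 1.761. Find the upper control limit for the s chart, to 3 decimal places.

s̄ = (12.6 + 14.8 + 15.3 + 16.2 + 12.0 + 20.9 + 14.3 + 14.7 + 17.8 + 14.1 + 7.8 + 17.9) / 12 = 14.8667
UCL_s = B₄·s̄ = 1.761 × 14.8667 = 26.1802

26.180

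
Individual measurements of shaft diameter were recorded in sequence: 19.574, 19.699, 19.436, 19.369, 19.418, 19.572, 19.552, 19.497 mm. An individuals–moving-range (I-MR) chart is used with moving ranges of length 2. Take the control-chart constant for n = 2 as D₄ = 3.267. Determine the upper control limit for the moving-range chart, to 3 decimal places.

0.342

Moving ranges: 0.125, 0.263, 0.067, 0.049, 0.154, 0.020, 0.055; M̄R̄ = 0.7330 / 7 = 0.1047
UCL_MR = D₄·M̄R̄ = 3.267 × 0.1047 = 0.3421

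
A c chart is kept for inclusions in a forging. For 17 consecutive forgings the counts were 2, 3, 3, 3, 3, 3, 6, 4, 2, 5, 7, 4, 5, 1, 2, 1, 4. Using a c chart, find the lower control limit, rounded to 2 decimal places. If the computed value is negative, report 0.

0.00

c̄ = (2 + 3 + 3 + 3 + 3 + 3 + 6 + 4 + 2 + 5 + 7 + 4 + 5 + 1 + 2 + 1 + 4) / 17 = 58 / 17 = 3.4118
LCL = c̄ − 3√c̄ = 3.4118 − 3 × 1.8471 = -2.1295 → 0 (cannot be negative)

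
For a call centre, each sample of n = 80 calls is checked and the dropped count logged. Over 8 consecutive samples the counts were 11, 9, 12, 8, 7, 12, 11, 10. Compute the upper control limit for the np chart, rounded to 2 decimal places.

p̄ = Σdᵢ / (k·n) = 80 / (8 × 80) = 0.12500
UCL = np̄ + 3·√(np̄(1−p̄)) = 10.0000 + 3 × √(10.0000×0.87500) = 10.0000 + 3 × 2.9580 = 18.8741

18.87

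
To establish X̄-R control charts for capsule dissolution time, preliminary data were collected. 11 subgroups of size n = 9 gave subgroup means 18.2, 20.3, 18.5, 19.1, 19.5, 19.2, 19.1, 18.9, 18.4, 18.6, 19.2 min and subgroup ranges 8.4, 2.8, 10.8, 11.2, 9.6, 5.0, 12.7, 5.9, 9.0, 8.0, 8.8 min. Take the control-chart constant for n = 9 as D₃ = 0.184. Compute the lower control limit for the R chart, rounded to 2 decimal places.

R̄ = (8.4 + 2.8 + 10.8 + 11.2 + 9.6 + 5.0 + 12.7 + 5.9 + 9.0 + 8.0 + 8.8) / 11 = 92.2000 / 11 = 8.3818
LCL_R = D₃·R̄ = 0.184 × 8.3818 = 1.5423

1.54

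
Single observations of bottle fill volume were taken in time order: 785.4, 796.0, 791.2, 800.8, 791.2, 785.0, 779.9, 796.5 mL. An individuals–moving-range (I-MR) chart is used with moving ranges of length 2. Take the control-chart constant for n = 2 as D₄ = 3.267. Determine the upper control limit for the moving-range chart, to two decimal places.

Moving ranges: 10.6, 4.8, 9.6, 9.6, 6.2, 5.1, 16.6; M̄R̄ = 62.5000 / 7 = 8.9286
UCL_MR = D₄·M̄R̄ = 3.267 × 8.9286 = 29.1696

29.17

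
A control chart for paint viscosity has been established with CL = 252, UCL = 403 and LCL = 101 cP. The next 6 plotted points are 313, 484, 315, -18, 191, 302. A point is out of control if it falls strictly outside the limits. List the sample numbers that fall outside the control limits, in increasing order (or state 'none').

Compare each point to [101, 403]: sample 2 = 484 > UCL; sample 4 = -18 < LCL.

2, 4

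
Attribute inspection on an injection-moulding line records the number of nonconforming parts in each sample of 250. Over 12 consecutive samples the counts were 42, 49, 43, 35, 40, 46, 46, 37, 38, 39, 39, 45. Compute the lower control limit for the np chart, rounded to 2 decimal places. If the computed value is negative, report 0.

23.92

p̄ = Σdᵢ / (k·n) = 499 / (12 × 250) = 0.16633
LCL = np̄ − 3·√(np̄(1−p̄)) = 41.5833 − 3 × 5.8878 = 23.9198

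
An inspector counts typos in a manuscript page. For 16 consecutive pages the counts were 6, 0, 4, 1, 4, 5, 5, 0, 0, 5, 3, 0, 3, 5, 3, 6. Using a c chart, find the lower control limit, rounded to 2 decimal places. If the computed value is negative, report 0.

c̄ = (6 + 0 + 4 + 1 + 4 + 5 + 5 + 0 + 0 + 5 + 3 + 0 + 3 + 5 + 3 + 6) / 16 = 50 / 16 = 3.1250
LCL = c̄ − 3√c̄ = 3.1250 − 3 × 1.7678 = -2.1783 → 0 (cannot be negative)

0.00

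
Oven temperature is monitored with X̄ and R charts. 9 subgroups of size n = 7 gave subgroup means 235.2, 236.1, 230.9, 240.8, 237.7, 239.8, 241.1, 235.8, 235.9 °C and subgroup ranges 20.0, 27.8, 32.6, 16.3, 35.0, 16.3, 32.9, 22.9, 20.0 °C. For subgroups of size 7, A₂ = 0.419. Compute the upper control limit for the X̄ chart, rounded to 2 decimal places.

247.45

X̄̄ = (235.2 + 236.1 + 230.9 + 240.8 + 237.7 + 239.8 + 241.1 + 235.8 + 235.9) / 9 = 2133.3000 / 9 = 237.0333
R̄ = (20.0 + 27.8 + 32.6 + 16.3 + 35.0 + 16.3 + 32.9 + 22.9 + 20.0) / 9 = 223.8000 / 9 = 24.8667
UCL = X̄̄ + A₂·R̄ = 237.0333 + 0.419 × 24.8667 = 247.4525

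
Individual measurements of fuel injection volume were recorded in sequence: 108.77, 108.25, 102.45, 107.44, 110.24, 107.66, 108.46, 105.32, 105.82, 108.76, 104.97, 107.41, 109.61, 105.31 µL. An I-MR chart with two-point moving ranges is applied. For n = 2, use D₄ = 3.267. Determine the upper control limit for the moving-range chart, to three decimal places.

Moving ranges: 0.52, 5.80, 4.99, 2.80, 2.58, 0.80, 3.14, 0.50, 2.94, 3.79, 2.44, 2.20, 4.30; M̄R̄ = 36.8000 / 13 = 2.8308
UCL_MR = D₄·M̄R̄ = 3.267 × 2.8308 = 9.2481

9.248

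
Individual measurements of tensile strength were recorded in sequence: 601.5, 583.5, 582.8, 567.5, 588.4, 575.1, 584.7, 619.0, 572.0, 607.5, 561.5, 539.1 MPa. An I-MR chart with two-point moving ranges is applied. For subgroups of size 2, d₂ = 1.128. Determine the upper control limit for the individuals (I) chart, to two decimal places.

645.47

X̄ = (601.5 + 583.5 + 582.8 + 567.5 + 588.4 + 575.1 + 584.7 + 619.0 + 572.0 + 607.5 + 561.5 + 539.1) / 12 = 581.8833
Moving ranges: 18.0, 0.7, 15.3, 20.9, 13.3, 9.6, 34.3, 47.0, 35.5, 46.0, 22.4; M̄R̄ = 263.0000 / 11 = 23.9091
UCL = X̄ + 3·M̄R̄/d₂ = 581.8833 + 3 × 23.9091 / 1.128 = 645.4713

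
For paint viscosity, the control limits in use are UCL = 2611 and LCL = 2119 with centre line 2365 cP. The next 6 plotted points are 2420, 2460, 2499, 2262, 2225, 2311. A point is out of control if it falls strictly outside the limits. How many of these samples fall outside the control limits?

All 6 points lie within [2119, 2611].

0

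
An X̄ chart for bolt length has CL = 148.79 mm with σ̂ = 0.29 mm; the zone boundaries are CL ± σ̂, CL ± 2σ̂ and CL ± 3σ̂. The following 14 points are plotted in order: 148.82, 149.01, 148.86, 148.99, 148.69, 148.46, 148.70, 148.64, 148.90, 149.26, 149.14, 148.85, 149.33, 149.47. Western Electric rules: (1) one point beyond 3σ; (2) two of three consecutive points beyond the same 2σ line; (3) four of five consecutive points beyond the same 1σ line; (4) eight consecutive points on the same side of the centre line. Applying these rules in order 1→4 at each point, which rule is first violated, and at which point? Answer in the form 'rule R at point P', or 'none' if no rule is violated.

rule 3 at point 14

Zone of each point (C = within 1σ̂, B = 1σ̂–2σ̂, A = 2σ̂–3σ̂, * = beyond 3σ̂; sign = side of CL): 1:+C, 2:+C, 3:+C, 4:+C, 5:-C, 6:-B, 7:-C, 8:-C, 9:+C, 10:+B, 11:+B, 12:+C, 13:+B, 14:+A
Rule 3 (four of five consecutive points beyond the same 1σ limit) is satisfied at point 14.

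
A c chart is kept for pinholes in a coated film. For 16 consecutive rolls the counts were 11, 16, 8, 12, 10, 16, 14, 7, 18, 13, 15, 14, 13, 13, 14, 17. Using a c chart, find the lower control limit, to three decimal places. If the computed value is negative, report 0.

2.293

c̄ = (11 + 16 + 8 + 12 + 10 + 16 + 14 + 7 + 18 + 13 + 15 + 14 + 13 + 13 + 14 + 17) / 16 = 211 / 16 = 13.1875
LCL = c̄ − 3√c̄ = 13.1875 − 3 × 3.6315 = 2.2931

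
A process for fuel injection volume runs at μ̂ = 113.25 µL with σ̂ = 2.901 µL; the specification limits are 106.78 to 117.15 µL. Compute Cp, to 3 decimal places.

Cp = (USL − LSL) / (6σ̂) = (117.15 − 106.78) / (6 × 2.901) = 10.3700 / 17.4060 = 0.5958

0.596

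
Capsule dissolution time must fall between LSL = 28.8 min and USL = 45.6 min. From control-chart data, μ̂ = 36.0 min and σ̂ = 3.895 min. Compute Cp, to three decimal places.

Cp = (USL − LSL) / (6σ̂) = (45.6 − 28.8) / (6 × 3.895) = 16.8000 / 23.3700 = 0.7189

0.719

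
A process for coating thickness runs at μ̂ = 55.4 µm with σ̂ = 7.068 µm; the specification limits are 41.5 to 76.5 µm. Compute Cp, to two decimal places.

Cp = (USL − LSL) / (6σ̂) = (76.5 − 41.5) / (6 × 7.068) = 35.0000 / 42.4080 = 0.8253

0.83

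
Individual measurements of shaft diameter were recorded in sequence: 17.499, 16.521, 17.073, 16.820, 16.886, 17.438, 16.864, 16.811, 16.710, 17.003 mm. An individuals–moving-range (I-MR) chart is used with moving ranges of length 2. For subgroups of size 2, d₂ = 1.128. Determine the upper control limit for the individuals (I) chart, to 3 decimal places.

X̄ = (17.499 + 16.521 + 17.073 + 16.820 + 16.886 + 17.438 + 16.864 + 16.811 + 16.710 + 17.003) / 10 = 16.9625
Moving ranges: 0.978, 0.552, 0.253, 0.066, 0.552, 0.574, 0.053, 0.101, 0.293; M̄R̄ = 3.4220 / 9 = 0.3802
UCL = X̄ + 3·M̄R̄/d₂ = 16.9625 + 3 × 0.3802 / 1.128 = 17.9737

17.974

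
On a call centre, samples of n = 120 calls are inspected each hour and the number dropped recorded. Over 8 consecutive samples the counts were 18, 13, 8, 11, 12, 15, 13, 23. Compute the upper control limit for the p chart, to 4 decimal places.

0.2060

p̄ = Σdᵢ / (k·n) = 113 / (8 × 120) = 0.11771
UCL = p̄ + 3·√(p̄(1−p̄)/n) = 0.11771 + 3 × √(0.11771×0.88229/120) = 0.11771 + 3 × 0.02942 = 0.20596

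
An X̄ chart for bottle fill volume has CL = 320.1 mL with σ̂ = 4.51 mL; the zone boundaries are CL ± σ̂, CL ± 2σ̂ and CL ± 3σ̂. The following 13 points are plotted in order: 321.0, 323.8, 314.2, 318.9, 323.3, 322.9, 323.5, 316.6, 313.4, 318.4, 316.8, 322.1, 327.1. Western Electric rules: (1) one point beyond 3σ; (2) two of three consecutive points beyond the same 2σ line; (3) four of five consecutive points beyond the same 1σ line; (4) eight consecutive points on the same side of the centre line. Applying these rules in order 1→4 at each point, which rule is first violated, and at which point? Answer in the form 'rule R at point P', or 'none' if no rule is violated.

none

Zone of each point (C = within 1σ̂, B = 1σ̂–2σ̂, A = 2σ̂–3σ̂, * = beyond 3σ̂; sign = side of CL): 1:+C, 2:+C, 3:-B, 4:-C, 5:+C, 6:+C, 7:+C, 8:-C, 9:-B, 10:-C, 11:-C, 12:+C, 13:+B
No rule fires across all 13 points.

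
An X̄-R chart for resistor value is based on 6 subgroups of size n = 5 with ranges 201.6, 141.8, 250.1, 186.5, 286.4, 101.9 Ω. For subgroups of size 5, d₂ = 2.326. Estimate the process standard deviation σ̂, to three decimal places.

R̄ = (201.6 + 141.8 + 250.1 + 186.5 + 286.4 + 101.9) / 6 = 194.7167
σ̂ = R̄ / d₂ = 194.7167 / 2.326 = 83.7131

83.713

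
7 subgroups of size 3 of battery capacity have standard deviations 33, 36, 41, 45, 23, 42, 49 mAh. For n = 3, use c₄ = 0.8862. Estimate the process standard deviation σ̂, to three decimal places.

s̄ = (33 + 36 + 41 + 45 + 23 + 42 + 49) / 7 = 38.4286
σ̂ = s̄ / c₄ = 38.4286 / 0.8862 = 43.3633

43.363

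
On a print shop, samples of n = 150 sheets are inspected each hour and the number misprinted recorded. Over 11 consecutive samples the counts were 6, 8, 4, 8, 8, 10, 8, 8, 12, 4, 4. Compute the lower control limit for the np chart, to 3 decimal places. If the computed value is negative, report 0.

0.000

p̄ = Σdᵢ / (k·n) = 80 / (11 × 150) = 0.04848
LCL = np̄ − 3·√(np̄(1−p̄)) = 7.2727 − 3 × 2.6306 = -0.6191 → 0 (negative, so LCL = 0)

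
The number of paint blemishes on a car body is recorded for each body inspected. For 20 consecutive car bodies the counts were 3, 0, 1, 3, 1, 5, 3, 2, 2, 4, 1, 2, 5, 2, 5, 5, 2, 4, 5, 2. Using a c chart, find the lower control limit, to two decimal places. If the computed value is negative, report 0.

0.00

c̄ = (3 + 0 + 1 + 3 + 1 + 5 + 3 + 2 + 2 + 4 + 1 + 2 + 5 + 2 + 5 + 5 + 2 + 4 + 5 + 2) / 20 = 57 / 20 = 2.8500
LCL = c̄ − 3√c̄ = 2.8500 − 3 × 1.6882 = -2.2146 → 0 (cannot be negative)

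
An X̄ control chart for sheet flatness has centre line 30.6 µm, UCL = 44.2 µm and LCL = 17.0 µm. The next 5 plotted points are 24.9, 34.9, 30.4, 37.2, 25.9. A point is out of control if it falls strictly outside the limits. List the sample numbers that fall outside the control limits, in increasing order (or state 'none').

none

All 5 points lie within [17.0, 44.2].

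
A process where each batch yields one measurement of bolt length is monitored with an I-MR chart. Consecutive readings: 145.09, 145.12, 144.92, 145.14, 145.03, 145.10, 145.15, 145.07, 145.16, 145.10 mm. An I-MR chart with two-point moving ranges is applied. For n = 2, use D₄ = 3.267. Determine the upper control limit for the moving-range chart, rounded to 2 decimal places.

Moving ranges: 0.03, 0.20, 0.22, 0.11, 0.07, 0.05, 0.08, 0.09, 0.06; M̄R̄ = 0.9100 / 9 = 0.1011
UCL_MR = D₄·M̄R̄ = 3.267 × 0.1011 = 0.3303

0.33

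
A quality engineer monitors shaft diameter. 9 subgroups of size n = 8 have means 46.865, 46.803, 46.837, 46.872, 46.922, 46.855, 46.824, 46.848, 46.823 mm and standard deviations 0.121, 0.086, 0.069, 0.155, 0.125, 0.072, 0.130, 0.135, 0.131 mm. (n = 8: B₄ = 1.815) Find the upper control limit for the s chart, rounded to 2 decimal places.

0.21

s̄ = (0.121 + 0.086 + 0.069 + 0.155 + 0.125 + 0.072 + 0.130 + 0.135 + 0.131) / 9 = 0.1138
UCL_s = B₄·s̄ = 1.815 × 0.1138 = 0.2065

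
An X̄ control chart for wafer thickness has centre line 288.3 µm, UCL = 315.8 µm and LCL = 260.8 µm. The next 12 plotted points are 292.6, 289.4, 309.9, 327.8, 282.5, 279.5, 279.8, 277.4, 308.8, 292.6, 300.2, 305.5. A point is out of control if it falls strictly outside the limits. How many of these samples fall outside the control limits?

Compare each point to [260.8, 315.8]: sample 4 = 327.8 > UCL.

1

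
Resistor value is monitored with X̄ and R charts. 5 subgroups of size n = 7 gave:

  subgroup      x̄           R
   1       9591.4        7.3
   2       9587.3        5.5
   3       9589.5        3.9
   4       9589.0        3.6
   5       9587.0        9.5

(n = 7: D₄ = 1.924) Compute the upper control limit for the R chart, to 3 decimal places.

R̄ = (7.3 + 5.5 + 3.9 + 3.6 + 9.5) / 5 = 29.8000 / 5 = 5.9600
UCL_R = D₄·R̄ = 1.924 × 5.9600 = 11.4670

11.467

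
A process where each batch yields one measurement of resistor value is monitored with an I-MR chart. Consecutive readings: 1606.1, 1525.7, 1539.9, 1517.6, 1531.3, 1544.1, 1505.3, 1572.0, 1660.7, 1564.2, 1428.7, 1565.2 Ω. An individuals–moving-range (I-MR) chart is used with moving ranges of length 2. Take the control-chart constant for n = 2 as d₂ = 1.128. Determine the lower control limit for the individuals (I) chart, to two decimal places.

1376.01

X̄ = (1606.1 + 1525.7 + 1539.9 + 1517.6 + 1531.3 + 1544.1 + 1505.3 + 1572.0 + 1660.7 + 1564.2 + 1428.7 + 1565.2) / 12 = 1546.7333
Moving ranges: 80.4, 14.2, 22.3, 13.7, 12.8, 38.8, 66.7, 88.7, 96.5, 135.5, 136.5; M̄R̄ = 706.1000 / 11 = 64.1909
LCL = X̄ − 3·M̄R̄/d₂ = 1546.7333 − 3 × 64.1909 / 1.128 = 1376.0128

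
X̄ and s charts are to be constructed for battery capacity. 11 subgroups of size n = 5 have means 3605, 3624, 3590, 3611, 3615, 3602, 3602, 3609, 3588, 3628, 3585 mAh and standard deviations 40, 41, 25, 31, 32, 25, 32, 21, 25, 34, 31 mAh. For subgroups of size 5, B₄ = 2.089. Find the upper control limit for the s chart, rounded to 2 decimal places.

64.00

s̄ = (40 + 41 + 25 + 31 + 32 + 25 + 32 + 21 + 25 + 34 + 31) / 11 = 30.6364
UCL_s = B₄·s̄ = 2.089 × 30.6364 = 63.9994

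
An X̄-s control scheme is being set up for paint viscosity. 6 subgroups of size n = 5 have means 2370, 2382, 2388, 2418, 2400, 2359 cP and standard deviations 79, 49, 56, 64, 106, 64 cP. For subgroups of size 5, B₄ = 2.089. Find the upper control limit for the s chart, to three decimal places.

145.534

s̄ = (79 + 49 + 56 + 64 + 106 + 64) / 6 = 69.6667
UCL_s = B₄·s̄ = 2.089 × 69.6667 = 145.5337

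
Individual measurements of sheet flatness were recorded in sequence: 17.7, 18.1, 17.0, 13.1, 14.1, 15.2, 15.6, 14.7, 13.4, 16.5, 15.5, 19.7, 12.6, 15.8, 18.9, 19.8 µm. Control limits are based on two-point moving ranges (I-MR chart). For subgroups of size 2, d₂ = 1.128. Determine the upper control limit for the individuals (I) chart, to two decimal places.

21.90

X̄ = (17.7 + 18.1 + 17.0 + 13.1 + 14.1 + 15.2 + 15.6 + 14.7 + 13.4 + 16.5 + 15.5 + 19.7 + 12.6 + 15.8 + 18.9 + 19.8) / 16 = 16.1062
Moving ranges: 0.4, 1.1, 3.9, 1.0, 1.1, 0.4, 0.9, 1.3, 3.1, 1.0, 4.2, 7.1, 3.2, 3.1, 0.9; M̄R̄ = 32.7000 / 15 = 2.1800
UCL = X̄ + 3·M̄R̄/d₂ = 16.1062 + 3 × 2.1800 / 1.128 = 21.9041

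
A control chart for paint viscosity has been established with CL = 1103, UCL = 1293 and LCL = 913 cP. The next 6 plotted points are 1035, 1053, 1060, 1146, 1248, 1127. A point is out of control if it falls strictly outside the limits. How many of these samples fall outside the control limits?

All 6 points lie within [913, 1293].

0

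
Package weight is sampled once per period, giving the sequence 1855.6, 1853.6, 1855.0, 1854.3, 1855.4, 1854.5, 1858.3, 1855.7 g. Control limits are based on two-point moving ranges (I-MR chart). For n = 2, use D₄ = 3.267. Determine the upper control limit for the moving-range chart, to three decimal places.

5.834

Moving ranges: 2.0, 1.4, 0.7, 1.1, 0.9, 3.8, 2.6; M̄R̄ = 12.5000 / 7 = 1.7857
UCL_MR = D₄·M̄R̄ = 3.267 × 1.7857 = 5.8339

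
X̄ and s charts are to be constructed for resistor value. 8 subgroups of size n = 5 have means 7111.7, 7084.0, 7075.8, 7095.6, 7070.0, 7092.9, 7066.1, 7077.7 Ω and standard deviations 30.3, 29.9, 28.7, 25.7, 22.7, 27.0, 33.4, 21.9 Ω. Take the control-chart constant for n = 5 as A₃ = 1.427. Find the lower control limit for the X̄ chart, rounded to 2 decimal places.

7045.05

X̄̄ = (7111.7 + 7084.0 + 7075.8 + 7095.6 + 7070.0 + 7092.9 + 7066.1 + 7077.7) / 8 = 7084.2250
s̄ = (30.3 + 29.9 + 28.7 + 25.7 + 22.7 + 27.0 + 33.4 + 21.9) / 8 = 27.4500
LCL = X̄̄ − A₃·s̄ = 7084.2250 − 1.427 × 27.4500 = 7045.0539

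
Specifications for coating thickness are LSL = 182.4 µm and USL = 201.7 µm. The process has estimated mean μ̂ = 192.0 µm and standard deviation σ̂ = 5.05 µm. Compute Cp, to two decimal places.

0.64

Cp = (USL − LSL) / (6σ̂) = (201.7 − 182.4) / (6 × 5.05) = 19.3000 / 30.3000 = 0.6370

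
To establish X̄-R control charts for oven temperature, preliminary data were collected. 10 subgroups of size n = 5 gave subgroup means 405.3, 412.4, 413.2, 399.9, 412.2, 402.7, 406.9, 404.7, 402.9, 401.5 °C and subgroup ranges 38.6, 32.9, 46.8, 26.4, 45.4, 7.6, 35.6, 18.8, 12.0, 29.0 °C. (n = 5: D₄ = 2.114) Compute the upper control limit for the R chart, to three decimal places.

R̄ = (38.6 + 32.9 + 46.8 + 26.4 + 45.4 + 7.6 + 35.6 + 18.8 + 12.0 + 29.0) / 10 = 293.1000 / 10 = 29.3100
UCL_R = D₄·R̄ = 2.114 × 29.3100 = 61.9613

61.961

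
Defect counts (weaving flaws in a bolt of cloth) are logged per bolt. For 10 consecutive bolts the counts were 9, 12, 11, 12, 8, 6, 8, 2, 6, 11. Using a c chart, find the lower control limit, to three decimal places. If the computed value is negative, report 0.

c̄ = (9 + 12 + 11 + 12 + 8 + 6 + 8 + 2 + 6 + 11) / 10 = 85 / 10 = 8.5000
LCL = c̄ − 3√c̄ = 8.5000 − 3 × 2.9155 = -0.2464 → 0 (cannot be negative)

0.000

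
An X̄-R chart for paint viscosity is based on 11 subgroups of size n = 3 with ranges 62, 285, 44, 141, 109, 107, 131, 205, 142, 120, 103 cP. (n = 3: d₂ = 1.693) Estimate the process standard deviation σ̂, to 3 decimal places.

R̄ = (62 + 285 + 44 + 141 + 109 + 107 + 131 + 205 + 142 + 120 + 103) / 11 = 131.7273
σ̂ = R̄ / d₂ = 131.7273 / 1.693 = 77.8070

77.807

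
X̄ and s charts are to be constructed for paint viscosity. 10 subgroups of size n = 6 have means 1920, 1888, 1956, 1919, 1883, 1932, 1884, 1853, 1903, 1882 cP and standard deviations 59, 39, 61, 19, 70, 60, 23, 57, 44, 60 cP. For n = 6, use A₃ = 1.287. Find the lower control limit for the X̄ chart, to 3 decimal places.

X̄̄ = (1920 + 1888 + 1956 + 1919 + 1883 + 1932 + 1884 + 1853 + 1903 + 1882) / 10 = 1902.0000
s̄ = (59 + 39 + 61 + 19 + 70 + 60 + 23 + 57 + 44 + 60) / 10 = 49.2000
LCL = X̄̄ − A₃·s̄ = 1902.0000 − 1.287 × 49.2000 = 1838.6796

1838.680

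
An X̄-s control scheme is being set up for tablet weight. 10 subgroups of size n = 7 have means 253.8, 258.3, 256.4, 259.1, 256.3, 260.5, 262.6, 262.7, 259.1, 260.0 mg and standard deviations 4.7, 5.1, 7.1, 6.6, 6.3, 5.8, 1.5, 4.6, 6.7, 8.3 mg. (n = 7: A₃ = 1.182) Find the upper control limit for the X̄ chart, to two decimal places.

265.58

X̄̄ = (253.8 + 258.3 + 256.4 + 259.1 + 256.3 + 260.5 + 262.6 + 262.7 + 259.1 + 260.0) / 10 = 258.8800
s̄ = (4.7 + 5.1 + 7.1 + 6.6 + 6.3 + 5.8 + 1.5 + 4.6 + 6.7 + 8.3) / 10 = 5.6700
UCL = X̄̄ + A₃·s̄ = 258.8800 + 1.182 × 5.6700 = 265.5819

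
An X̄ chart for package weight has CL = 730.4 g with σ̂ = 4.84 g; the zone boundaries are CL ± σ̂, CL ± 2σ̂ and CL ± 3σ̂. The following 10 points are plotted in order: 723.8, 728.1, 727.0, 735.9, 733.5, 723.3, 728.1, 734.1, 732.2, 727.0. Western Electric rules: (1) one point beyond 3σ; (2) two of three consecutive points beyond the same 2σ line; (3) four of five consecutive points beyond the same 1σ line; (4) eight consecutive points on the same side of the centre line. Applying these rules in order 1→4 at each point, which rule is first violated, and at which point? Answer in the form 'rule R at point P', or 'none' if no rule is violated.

none

Zone of each point (C = within 1σ̂, B = 1σ̂–2σ̂, A = 2σ̂–3σ̂, * = beyond 3σ̂; sign = side of CL): 1:-B, 2:-C, 3:-C, 4:+B, 5:+C, 6:-B, 7:-C, 8:+C, 9:+C, 10:-C
No rule fires across all 10 points.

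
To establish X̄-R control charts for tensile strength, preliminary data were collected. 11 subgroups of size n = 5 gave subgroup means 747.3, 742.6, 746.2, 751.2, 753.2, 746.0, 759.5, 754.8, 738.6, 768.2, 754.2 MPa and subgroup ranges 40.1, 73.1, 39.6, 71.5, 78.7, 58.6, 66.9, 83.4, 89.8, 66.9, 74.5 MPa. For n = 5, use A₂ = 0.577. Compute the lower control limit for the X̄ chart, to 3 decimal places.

X̄̄ = (747.3 + 742.6 + 746.2 + 751.2 + 753.2 + 746.0 + 759.5 + 754.8 + 738.6 + 768.2 + 754.2) / 11 = 8261.8000 / 11 = 751.0727
R̄ = (40.1 + 73.1 + 39.6 + 71.5 + 78.7 + 58.6 + 66.9 + 83.4 + 89.8 + 66.9 + 74.5) / 11 = 743.1000 / 11 = 67.5545
LCL = X̄̄ − A₂·R̄ = 751.0727 − 0.577 × 67.5545 = 712.0938

712.094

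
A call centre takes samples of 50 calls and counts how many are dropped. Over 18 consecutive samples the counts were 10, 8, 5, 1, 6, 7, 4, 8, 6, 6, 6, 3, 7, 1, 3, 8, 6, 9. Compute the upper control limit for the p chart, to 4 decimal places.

0.2512

p̄ = Σdᵢ / (k·n) = 104 / (18 × 50) = 0.11556
UCL = p̄ + 3·√(p̄(1−p̄)/n) = 0.11556 + 3 × √(0.11556×0.88444/50) = 0.11556 + 3 × 0.04521 = 0.25119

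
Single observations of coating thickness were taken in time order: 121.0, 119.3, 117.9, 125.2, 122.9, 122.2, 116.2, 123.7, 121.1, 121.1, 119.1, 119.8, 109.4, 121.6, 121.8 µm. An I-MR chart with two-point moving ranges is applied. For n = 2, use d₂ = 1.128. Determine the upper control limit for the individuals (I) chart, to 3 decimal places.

X̄ = (121.0 + 119.3 + 117.9 + 125.2 + 122.9 + 122.2 + 116.2 + 123.7 + 121.1 + 121.1 + 119.1 + 119.8 + 109.4 + 121.6 + 121.8) / 15 = 120.1533
Moving ranges: 1.7, 1.4, 7.3, 2.3, 0.7, 6.0, 7.5, 2.6, 0.0, 2.0, 0.7, 10.4, 12.2, 0.2; M̄R̄ = 55.0000 / 14 = 3.9286
UCL = X̄ + 3·M̄R̄/d₂ = 120.1533 + 3 × 3.9286 / 1.128 = 130.6017

130.602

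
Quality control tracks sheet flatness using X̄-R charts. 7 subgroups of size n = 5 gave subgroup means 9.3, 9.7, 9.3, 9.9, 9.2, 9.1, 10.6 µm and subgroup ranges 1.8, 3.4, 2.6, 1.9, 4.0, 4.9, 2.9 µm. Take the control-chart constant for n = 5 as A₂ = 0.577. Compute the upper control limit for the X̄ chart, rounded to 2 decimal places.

X̄̄ = (9.3 + 9.7 + 9.3 + 9.9 + 9.2 + 9.1 + 10.6) / 7 = 67.1000 / 7 = 9.5857
R̄ = (1.8 + 3.4 + 2.6 + 1.9 + 4.0 + 4.9 + 2.9) / 7 = 21.5000 / 7 = 3.0714
UCL = X̄̄ + A₂·R̄ = 9.5857 + 0.577 × 3.0714 = 11.3579

11.36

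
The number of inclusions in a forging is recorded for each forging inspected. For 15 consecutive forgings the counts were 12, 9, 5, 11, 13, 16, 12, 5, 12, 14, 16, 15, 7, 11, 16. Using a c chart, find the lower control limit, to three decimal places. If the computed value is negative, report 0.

c̄ = (12 + 9 + 5 + 11 + 13 + 16 + 12 + 5 + 12 + 14 + 16 + 15 + 7 + 11 + 16) / 15 = 174 / 15 = 11.6000
LCL = c̄ − 3√c̄ = 11.6000 − 3 × 3.4059 = 1.3824

1.382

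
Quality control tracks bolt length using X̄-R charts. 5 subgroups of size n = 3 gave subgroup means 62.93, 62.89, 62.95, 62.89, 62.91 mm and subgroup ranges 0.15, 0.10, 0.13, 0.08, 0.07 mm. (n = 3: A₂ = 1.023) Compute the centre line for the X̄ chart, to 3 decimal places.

X̄̄ = (62.93 + 62.89 + 62.95 + 62.89 + 62.91) / 5 = 314.5700 / 5 = 62.9140
CL = X̄̄ = 62.9140

62.914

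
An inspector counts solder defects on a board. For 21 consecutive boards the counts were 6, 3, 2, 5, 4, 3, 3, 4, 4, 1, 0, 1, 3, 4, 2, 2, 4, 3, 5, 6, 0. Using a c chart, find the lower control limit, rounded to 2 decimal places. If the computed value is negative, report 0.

c̄ = (6 + 3 + 2 + 5 + 4 + 3 + 3 + 4 + 4 + 1 + 0 + 1 + 3 + 4 + 2 + 2 + 4 + 3 + 5 + 6 + 0) / 21 = 65 / 21 = 3.0952
LCL = c̄ − 3√c̄ = 3.0952 − 3 × 1.7593 = -2.1827 → 0 (cannot be negative)

0.00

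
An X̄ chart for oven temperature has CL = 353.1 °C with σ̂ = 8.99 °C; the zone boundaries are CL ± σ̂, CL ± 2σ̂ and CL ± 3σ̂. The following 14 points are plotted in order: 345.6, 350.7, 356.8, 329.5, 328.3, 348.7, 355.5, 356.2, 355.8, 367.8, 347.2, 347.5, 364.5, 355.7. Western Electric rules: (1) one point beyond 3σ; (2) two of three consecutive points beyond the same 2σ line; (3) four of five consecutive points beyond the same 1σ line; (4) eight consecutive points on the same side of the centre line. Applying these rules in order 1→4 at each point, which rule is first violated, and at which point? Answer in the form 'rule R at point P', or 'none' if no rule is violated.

rule 2 at point 5

Zone of each point (C = within 1σ̂, B = 1σ̂–2σ̂, A = 2σ̂–3σ̂, * = beyond 3σ̂; sign = side of CL): 1:-C, 2:-C, 3:+C, 4:-A, 5:-A, 6:-C, 7:+C, 8:+C, 9:+C, 10:+B, 11:-C, 12:-C, 13:+B, 14:+C
Rule 2 (two of three consecutive points beyond the same 2σ limit) is satisfied at point 5.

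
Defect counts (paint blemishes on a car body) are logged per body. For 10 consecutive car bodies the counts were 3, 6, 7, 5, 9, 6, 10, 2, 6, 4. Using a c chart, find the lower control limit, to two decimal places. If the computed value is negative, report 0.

0.00

c̄ = (3 + 6 + 7 + 5 + 9 + 6 + 10 + 2 + 6 + 4) / 10 = 58 / 10 = 5.8000
LCL = c̄ − 3√c̄ = 5.8000 − 3 × 2.4083 = -1.4250 → 0 (cannot be negative)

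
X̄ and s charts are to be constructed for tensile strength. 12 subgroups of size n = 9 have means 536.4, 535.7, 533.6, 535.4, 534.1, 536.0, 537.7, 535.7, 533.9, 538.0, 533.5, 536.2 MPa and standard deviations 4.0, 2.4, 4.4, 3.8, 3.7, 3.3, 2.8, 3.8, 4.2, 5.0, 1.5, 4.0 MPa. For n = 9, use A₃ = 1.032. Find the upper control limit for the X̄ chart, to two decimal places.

X̄̄ = (536.4 + 535.7 + 533.6 + 535.4 + 534.1 + 536.0 + 537.7 + 535.7 + 533.9 + 538.0 + 533.5 + 536.2) / 12 = 535.5167
s̄ = (4.0 + 2.4 + 4.4 + 3.8 + 3.7 + 3.3 + 2.8 + 3.8 + 4.2 + 5.0 + 1.5 + 4.0) / 12 = 3.5750
UCL = X̄̄ + A₃·s̄ = 535.5167 + 1.032 × 3.5750 = 539.2061

539.21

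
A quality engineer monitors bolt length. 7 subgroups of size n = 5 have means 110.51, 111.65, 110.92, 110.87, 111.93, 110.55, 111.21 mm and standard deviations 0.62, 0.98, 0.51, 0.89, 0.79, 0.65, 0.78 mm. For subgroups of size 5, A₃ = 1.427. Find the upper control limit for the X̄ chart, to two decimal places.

X̄̄ = (110.51 + 111.65 + 110.92 + 110.87 + 111.93 + 110.55 + 111.21) / 7 = 111.0914
s̄ = (0.62 + 0.98 + 0.51 + 0.89 + 0.79 + 0.65 + 0.78) / 7 = 0.7457
UCL = X̄̄ + A₃·s̄ = 111.0914 + 1.427 × 0.7457 = 112.1556

112.16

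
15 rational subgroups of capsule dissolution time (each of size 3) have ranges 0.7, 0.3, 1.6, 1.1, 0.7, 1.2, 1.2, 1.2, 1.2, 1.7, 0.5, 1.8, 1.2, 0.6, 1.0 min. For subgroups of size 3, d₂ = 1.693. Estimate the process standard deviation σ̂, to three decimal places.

R̄ = (0.7 + 0.3 + 1.6 + 1.1 + 0.7 + 1.2 + 1.2 + 1.2 + 1.2 + 1.7 + 0.5 + 1.8 + 1.2 + 0.6 + 1.0) / 15 = 1.0667
σ̂ = R̄ / d₂ = 1.0667 / 1.693 = 0.6300

0.630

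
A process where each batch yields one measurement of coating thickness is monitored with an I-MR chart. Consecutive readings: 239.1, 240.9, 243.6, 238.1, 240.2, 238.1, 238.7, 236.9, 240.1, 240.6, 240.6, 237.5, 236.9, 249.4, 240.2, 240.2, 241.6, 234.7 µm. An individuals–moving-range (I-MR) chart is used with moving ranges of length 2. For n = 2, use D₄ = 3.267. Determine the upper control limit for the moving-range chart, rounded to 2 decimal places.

Moving ranges: 1.8, 2.7, 5.5, 2.1, 2.1, 0.6, 1.8, 3.2, 0.5, 0.0, 3.1, 0.6, 12.5, 9.2, 0.0, 1.4, 6.9; M̄R̄ = 54.0000 / 17 = 3.1765
UCL_MR = D₄·M̄R̄ = 3.267 × 3.1765 = 10.3775

10.38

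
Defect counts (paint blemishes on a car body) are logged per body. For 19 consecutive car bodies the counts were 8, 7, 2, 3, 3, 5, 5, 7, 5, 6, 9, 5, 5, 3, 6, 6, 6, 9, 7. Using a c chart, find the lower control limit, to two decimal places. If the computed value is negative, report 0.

0.00

c̄ = (8 + 7 + 2 + 3 + 3 + 5 + 5 + 7 + 5 + 6 + 9 + 5 + 5 + 3 + 6 + 6 + 6 + 9 + 7) / 19 = 107 / 19 = 5.6316
LCL = c̄ − 3√c̄ = 5.6316 − 3 × 2.3731 = -1.4877 → 0 (cannot be negative)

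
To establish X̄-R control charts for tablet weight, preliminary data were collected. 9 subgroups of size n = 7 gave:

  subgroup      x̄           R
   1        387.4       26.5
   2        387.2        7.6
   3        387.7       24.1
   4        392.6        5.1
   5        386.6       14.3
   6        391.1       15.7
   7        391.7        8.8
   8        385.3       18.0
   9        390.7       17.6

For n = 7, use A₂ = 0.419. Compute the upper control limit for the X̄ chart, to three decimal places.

X̄̄ = (387.4 + 387.2 + 387.7 + 392.6 + 386.6 + 391.1 + 391.7 + 385.3 + 390.7) / 9 = 3500.3000 / 9 = 388.9222
R̄ = (26.5 + 7.6 + 24.1 + 5.1 + 14.3 + 15.7 + 8.8 + 18.0 + 17.6) / 9 = 137.7000 / 9 = 15.3000
UCL = X̄̄ + A₂·R̄ = 388.9222 + 0.419 × 15.3000 = 395.3329

395.333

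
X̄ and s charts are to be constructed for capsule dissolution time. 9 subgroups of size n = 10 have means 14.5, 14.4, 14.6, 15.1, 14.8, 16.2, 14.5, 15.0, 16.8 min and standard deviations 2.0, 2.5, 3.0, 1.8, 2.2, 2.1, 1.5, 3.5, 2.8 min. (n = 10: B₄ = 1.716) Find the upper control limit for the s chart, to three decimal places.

s̄ = (2.0 + 2.5 + 3.0 + 1.8 + 2.2 + 2.1 + 1.5 + 3.5 + 2.8) / 9 = 2.3778
UCL_s = B₄·s̄ = 1.716 × 2.3778 = 4.0803

4.080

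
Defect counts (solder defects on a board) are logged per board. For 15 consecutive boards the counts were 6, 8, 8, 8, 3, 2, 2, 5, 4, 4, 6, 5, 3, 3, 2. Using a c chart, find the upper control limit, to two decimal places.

c̄ = (6 + 8 + 8 + 8 + 3 + 2 + 2 + 5 + 4 + 4 + 6 + 5 + 3 + 3 + 2) / 15 = 69 / 15 = 4.6000
UCL = c̄ + 3√c̄ = 4.6000 + 3 × √4.6000 = 4.6000 + 3 × 2.1448 = 11.0343

11.03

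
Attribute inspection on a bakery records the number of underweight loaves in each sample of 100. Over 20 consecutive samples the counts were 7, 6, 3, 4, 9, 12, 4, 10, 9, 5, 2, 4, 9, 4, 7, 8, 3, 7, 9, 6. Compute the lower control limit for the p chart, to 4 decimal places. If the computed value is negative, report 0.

0.0000

p̄ = Σdᵢ / (k·n) = 128 / (20 × 100) = 0.06400
LCL = p̄ − 3·√(p̄(1−p̄)/n) = 0.06400 − 3 × 0.02448 = -0.00943 → 0 (negative, so LCL = 0)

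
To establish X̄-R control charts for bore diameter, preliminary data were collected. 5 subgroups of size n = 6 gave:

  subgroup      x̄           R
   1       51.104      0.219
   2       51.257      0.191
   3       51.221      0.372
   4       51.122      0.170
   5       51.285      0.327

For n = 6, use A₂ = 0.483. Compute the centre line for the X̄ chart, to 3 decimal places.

51.198

X̄̄ = (51.104 + 51.257 + 51.221 + 51.122 + 51.285) / 5 = 255.9890 / 5 = 51.1978
CL = X̄̄ = 51.1978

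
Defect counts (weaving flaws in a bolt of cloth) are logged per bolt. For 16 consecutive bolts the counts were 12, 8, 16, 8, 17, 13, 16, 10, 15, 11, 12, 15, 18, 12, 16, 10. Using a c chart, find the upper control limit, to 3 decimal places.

23.905

c̄ = (12 + 8 + 16 + 8 + 17 + 13 + 16 + 10 + 15 + 11 + 12 + 15 + 18 + 12 + 16 + 10) / 16 = 209 / 16 = 13.0625
UCL = c̄ + 3√c̄ = 13.0625 + 3 × √13.0625 = 13.0625 + 3 × 3.6142 = 23.9051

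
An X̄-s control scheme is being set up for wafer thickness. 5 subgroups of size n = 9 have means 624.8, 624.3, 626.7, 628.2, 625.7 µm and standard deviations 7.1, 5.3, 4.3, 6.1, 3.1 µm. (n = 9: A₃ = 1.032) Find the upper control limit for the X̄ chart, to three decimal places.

X̄̄ = (624.8 + 624.3 + 626.7 + 628.2 + 625.7) / 5 = 625.9400
s̄ = (7.1 + 5.3 + 4.3 + 6.1 + 3.1) / 5 = 5.1800
UCL = X̄̄ + A₃·s̄ = 625.9400 + 1.032 × 5.1800 = 631.2858

631.286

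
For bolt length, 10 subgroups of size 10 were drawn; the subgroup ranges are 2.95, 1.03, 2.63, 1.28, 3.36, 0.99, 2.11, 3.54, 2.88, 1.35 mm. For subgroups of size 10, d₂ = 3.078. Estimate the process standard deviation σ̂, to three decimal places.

R̄ = (2.95 + 1.03 + 2.63 + 1.28 + 3.36 + 0.99 + 2.11 + 3.54 + 2.88 + 1.35) / 10 = 2.2120
σ̂ = R̄ / d₂ = 2.2120 / 3.078 = 0.7186

0.719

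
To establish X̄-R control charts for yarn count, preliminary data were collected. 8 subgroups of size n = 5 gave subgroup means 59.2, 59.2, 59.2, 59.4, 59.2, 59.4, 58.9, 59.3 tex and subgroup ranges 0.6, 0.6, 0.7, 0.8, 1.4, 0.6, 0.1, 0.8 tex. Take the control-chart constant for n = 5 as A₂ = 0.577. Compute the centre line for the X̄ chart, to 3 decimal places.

X̄̄ = (59.2 + 59.2 + 59.2 + 59.4 + 59.2 + 59.4 + 58.9 + 59.3) / 8 = 473.8000 / 8 = 59.2250
CL = X̄̄ = 59.2250

59.225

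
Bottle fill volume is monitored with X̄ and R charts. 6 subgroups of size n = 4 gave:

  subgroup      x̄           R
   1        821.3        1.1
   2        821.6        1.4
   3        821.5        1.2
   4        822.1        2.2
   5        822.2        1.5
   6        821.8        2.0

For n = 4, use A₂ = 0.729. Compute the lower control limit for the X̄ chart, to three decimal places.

X̄̄ = (821.3 + 821.6 + 821.5 + 822.1 + 822.2 + 821.8) / 6 = 4930.5000 / 6 = 821.7500
R̄ = (1.1 + 1.4 + 1.2 + 2.2 + 1.5 + 2.0) / 6 = 9.4000 / 6 = 1.5667
LCL = X̄̄ − A₂·R̄ = 821.7500 − 0.729 × 1.5667 = 820.6079

820.608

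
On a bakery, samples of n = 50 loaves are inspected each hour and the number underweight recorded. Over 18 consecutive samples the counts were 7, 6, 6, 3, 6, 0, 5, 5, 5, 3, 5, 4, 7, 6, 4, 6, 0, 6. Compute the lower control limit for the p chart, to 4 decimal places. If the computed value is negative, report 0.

p̄ = Σdᵢ / (k·n) = 84 / (18 × 50) = 0.09333
LCL = p̄ − 3·√(p̄(1−p̄)/n) = 0.09333 − 3 × 0.04114 = -0.03008 → 0 (negative, so LCL = 0)

0.0000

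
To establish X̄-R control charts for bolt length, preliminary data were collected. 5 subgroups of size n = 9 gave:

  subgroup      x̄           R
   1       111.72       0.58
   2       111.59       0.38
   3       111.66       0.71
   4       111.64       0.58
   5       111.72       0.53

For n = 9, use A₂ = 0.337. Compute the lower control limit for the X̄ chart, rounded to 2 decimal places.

X̄̄ = (111.72 + 111.59 + 111.66 + 111.64 + 111.72) / 5 = 558.3300 / 5 = 111.6660
R̄ = (0.58 + 0.38 + 0.71 + 0.58 + 0.53) / 5 = 2.7800 / 5 = 0.5560
LCL = X̄̄ − A₂·R̄ = 111.6660 − 0.337 × 0.5560 = 111.4786

111.48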